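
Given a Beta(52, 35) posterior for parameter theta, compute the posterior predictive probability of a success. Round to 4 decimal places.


For a Beta-Bernoulli model, the predictive probability is the mean:
P(success) = 52/(52+35) = 52/87 = 0.5977

0.5977


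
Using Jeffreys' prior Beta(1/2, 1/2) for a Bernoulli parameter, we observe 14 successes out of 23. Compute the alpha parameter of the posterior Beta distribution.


Conjugate update: Beta(0.5 + k, 0.5 + n - k).
k = 14, n - k = 9
Posterior alpha = 0.5 + k = 0.5 + 14 = 14.5

14.5


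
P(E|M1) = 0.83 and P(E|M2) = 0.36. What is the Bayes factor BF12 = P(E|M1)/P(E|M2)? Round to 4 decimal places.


Bayes factor BF12 = P(E|M1) / P(E|M2)
= 0.83 / 0.36
= 2.3056

2.3056


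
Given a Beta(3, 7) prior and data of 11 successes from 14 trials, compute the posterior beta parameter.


Number of failures = 14 - 11 = 3
Posterior beta = 7 + 3 = 10

10


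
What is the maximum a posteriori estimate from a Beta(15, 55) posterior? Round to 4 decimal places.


The MAP estimate equals the mode of the distribution.
Mode of Beta(a,b) = (a-1)/(a+b-2)
= 14/68
= 0.2059

0.2059


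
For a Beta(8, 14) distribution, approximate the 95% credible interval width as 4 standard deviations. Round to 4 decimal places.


Variance of Beta(a,b) = ab / ((a+b)^2 * (a+b+1))
= 8*14 / ((22)^2 * 23)
= 0.0101
SD = sqrt(0.0101) = 0.1003
Width = 4 * SD = 0.4012

0.4012


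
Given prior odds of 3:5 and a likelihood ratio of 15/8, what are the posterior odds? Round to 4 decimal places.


Posterior odds = prior odds * LR
Prior odds = 3/5 = 0.6
LR = 15/8 = 1.875
Posterior odds = 0.6 * 1.875 = 1.125

1.125


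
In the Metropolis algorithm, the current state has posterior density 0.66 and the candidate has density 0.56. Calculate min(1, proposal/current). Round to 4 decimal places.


Ratio = 0.56/0.66 = 0.8485
Acceptance probability = min(1, 0.8485)
= 0.8485

0.8485


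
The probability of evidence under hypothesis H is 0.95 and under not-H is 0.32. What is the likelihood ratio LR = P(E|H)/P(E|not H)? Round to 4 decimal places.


LR = 0.95 / 0.32
= 2.9688

2.9688


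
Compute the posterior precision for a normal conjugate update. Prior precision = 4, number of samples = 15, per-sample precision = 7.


tau_post = tau_0 + n * tau
= 4 + 15 * 7 = 109

109


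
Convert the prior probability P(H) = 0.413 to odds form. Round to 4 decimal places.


P(not H) = 1 - 0.413 = 0.587
Odds = 0.413 / 0.587 = 0.7036

0.7036


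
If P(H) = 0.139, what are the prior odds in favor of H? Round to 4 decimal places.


Prior odds = P(H) / (1 - P(H))
= 0.139 / 0.861
= 0.1614

0.1614


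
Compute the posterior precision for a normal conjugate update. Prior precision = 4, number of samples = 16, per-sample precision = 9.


tau_post = tau_0 + n * tau
= 4 + 16 * 9 = 148

148


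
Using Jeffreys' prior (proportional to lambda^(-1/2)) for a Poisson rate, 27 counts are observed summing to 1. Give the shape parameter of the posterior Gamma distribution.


Conjugate update: Gamma(prior_shape + S, prior_rate + n).
Prior shape = 0.5, prior rate = 0.
Posterior shape = 0.5 + S = 0.5 + 1 = 1.5

1.5


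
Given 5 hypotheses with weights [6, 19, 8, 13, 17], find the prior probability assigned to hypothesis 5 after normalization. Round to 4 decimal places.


To normalize, divide each weight by the sum of all weights.
Sum = 63
Prior(H5) = 17/63 = 0.2698

0.2698


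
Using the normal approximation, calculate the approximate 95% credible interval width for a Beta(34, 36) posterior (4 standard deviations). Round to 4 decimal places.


Var(Beta) = 34*36/(70^2 * 71) = 0.0035
SD = 0.0593
Width ~ 4*SD = 0.2373

0.2373


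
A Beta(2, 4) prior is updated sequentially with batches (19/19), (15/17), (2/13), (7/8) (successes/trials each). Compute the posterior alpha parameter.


Sequential conjugate updating is equivalent to a single batch update.
Total successes across all batches = 43
alpha_posterior = alpha_prior + total_successes = 2 + 43
= 45

45


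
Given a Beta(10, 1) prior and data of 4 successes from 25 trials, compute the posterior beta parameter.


Number of failures = 25 - 4 = 21
Posterior beta = 1 + 21 = 22

22


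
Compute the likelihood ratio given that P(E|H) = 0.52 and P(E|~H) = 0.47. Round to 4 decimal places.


LR = P(E|H) / P(E|~H)
= 0.52 / 0.47 = 1.1064

1.1064


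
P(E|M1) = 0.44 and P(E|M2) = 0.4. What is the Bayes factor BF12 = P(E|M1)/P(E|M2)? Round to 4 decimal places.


Bayes factor BF12 = P(E|M1) / P(E|M2)
= 0.44 / 0.4
= 1.1

1.1


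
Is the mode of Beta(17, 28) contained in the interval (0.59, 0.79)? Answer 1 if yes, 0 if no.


Mode = (a-1)/(a+b-2) = 16/43 = 0.3721
Interval: (0.59, 0.79)
Contains mode? 0

0


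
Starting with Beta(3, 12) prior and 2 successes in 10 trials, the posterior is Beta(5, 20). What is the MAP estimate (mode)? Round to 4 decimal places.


The mode of Beta(a, b) when a > 1 and b > 1 is (a-1)/(a+b-2)
= (5 - 1) / (5 + 20 - 2)
= 4 / 23
= 0.1739

0.1739


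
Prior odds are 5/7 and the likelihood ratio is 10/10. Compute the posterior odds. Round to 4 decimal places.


Posterior odds = prior odds * likelihood ratio
= (5/7) * (10/10)
= 50 / 70
= 0.7143

0.7143


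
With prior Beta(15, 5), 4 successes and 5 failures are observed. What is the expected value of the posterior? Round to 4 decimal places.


Posterior = Beta(19, 10)
E[theta] = alpha/(alpha+beta)
= 19/29 = 0.6552

0.6552


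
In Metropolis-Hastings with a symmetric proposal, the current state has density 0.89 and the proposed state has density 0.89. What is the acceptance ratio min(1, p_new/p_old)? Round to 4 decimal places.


Ratio = p_new / p_old = 0.89 / 0.89 = 1.0
Acceptance = min(1, 1.0) = 1.0

1.0


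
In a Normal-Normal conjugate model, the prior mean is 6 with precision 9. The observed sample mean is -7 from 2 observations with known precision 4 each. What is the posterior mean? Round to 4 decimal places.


Posterior precision = tau0 + n*tau = 9 + 2*4 = 17
Posterior mean = (tau0*mu0 + n*tau*xbar) / posterior_precision
= (9*6 + 2*4*-7) / 17
= -2 / 17 = -0.1176

-0.1176


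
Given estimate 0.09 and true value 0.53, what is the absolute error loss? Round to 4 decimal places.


Absolute error = |estimate - true|
= |-0.44| = 0.44

0.44


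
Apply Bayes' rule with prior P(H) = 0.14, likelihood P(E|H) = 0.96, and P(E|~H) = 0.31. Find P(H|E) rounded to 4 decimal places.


Step 1: Compute marginal P(E) = P(E|H)P(H) + P(E|~H)P(~H)
= 0.96*0.14 + 0.31*0.86 = 0.401
Step 2: P(H|E) = P(E|H)P(H)/P(E) = 0.1344/0.401
= 0.3352

0.3352


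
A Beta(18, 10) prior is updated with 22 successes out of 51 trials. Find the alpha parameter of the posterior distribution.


In the Beta-Binomial conjugate update:
alpha_post = alpha_prior + successes
= 18 + 22
= 40

40


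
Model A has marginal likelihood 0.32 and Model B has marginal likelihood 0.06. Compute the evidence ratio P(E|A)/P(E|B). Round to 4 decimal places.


Evidence ratio = P(E|A) / P(E|B)
= 0.32 / 0.06
= 5.3333

5.3333


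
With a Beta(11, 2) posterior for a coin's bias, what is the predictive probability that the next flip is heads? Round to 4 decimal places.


The predictive probability equals the posterior mean.
P(next = heads) = alpha / (alpha + beta)
= 11 / 13 = 0.8462

0.8462


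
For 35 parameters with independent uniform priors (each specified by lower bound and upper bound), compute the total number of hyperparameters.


A uniform prior has 2 hyperparameters per parameter.
Total = 35 * 2 = 70

70


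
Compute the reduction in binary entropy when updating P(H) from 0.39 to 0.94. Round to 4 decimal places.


H_before = -p*log2(p) - (1-p)*log2(1-p) for p=0.39: 0.9648
H_after for p=0.94: 0.3274
Reduction = 0.9648 - 0.3274 = 0.6374

0.6374


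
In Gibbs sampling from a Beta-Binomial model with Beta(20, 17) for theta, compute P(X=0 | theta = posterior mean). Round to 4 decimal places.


Posterior mean = alpha/(alpha+beta) = 20/37 = 0.5405
P(X=0|theta=mean) = 1 - theta = 0.4595

0.4595


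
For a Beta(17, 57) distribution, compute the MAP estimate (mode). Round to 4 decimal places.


MAP = mode = (a-1)/(a+b-2)
= (17-1)/(17+57-2)
= 16/72 = 0.2222

0.2222


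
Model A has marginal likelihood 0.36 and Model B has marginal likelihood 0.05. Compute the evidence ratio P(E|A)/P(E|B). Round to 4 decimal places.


Evidence ratio = P(E|A) / P(E|B)
= 0.36 / 0.05
= 7.2

7.2


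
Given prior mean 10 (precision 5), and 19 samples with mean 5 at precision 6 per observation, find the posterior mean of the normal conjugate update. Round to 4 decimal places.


The posterior mean is a precision-weighted average of prior and data.
Post. prec. = 5 + 114 = 119
Post. mean = (50 + 570)/119 = 620/119 = 5.2101

5.2101


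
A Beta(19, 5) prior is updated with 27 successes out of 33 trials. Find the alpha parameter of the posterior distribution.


In the Beta-Binomial conjugate update:
alpha_post = alpha_prior + successes
= 19 + 27
= 46

46


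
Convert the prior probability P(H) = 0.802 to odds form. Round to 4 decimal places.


P(not H) = 1 - 0.802 = 0.198
Odds = 0.802 / 0.198 = 4.0505

4.0505


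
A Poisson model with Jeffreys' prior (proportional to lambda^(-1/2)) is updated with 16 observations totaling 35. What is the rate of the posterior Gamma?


Posterior = Gamma(0.5 + S, n)
= Gamma(0.5 + 35, 16)
Posterior rate = 0 + n = 16

16.0


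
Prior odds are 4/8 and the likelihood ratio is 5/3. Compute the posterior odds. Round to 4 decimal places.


Posterior odds = prior odds * likelihood ratio
= (4/8) * (5/3)
= 20 / 24
= 0.8333

0.8333


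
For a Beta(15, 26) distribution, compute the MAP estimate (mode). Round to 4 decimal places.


MAP = mode = (a-1)/(a+b-2)
= (15-1)/(15+26-2)
= 14/39 = 0.359

0.359


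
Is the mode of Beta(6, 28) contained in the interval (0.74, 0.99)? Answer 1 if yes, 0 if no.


Mode = (a-1)/(a+b-2) = 5/32 = 0.1562
Interval: (0.74, 0.99)
Contains mode? 0

0


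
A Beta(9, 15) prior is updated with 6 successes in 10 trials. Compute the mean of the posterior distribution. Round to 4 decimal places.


After update: Beta(15, 19)
Mean = 15 / (15 + 19) = 15 / 34
= 0.4412

0.4412


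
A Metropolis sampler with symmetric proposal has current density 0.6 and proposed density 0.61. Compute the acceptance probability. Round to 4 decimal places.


For symmetric proposals, acceptance = min(1, pi(x*)/pi(x))
= min(1, 0.61/0.6)
= min(1, 1.0167) = 1.0

1.0


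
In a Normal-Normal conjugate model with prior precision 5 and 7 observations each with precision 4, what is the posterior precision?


Posterior precision = prior precision + n * observation precision
= 5 + 7 * 4
= 5 + 28 = 33

33


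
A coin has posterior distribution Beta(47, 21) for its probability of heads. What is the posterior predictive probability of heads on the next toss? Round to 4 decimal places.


Posterior predictive = E[theta] = alpha/(alpha+beta)
= 47/68
= 0.6912

0.6912


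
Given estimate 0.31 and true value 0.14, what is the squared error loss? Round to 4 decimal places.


Squared error = (estimate - true)^2
Difference = 0.17
Loss = 0.17^2 = 0.0289

0.0289


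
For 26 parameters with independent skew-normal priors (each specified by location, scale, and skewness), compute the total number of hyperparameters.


A skew-normal prior has 3 hyperparameters per parameter.
Total = 26 * 3 = 78

78


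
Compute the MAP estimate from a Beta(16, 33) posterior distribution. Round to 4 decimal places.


MAP = mode of Beta distribution
= (alpha - 1)/(alpha + beta - 2)
= (16-1)/(16+33-2)
= 15/47 = 0.3191

0.3191


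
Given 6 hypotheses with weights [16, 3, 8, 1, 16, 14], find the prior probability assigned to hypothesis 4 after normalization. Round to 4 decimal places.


To normalize, divide each weight by the sum of all weights.
Sum = 58
Prior(H4) = 1/58 = 0.0172

0.0172


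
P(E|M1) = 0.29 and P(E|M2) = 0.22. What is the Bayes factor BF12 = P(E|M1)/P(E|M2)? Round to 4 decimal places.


Bayes factor BF12 = P(E|M1) / P(E|M2)
= 0.29 / 0.22
= 1.3182

1.3182


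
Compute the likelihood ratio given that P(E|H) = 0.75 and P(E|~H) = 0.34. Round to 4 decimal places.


LR = P(E|H) / P(E|~H)
= 0.75 / 0.34 = 2.2059

2.2059


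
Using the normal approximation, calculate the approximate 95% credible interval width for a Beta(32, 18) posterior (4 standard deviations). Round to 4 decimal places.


Var(Beta) = 32*18/(50^2 * 51) = 0.0045
SD = 0.0672
Width ~ 4*SD = 0.2689

0.2689


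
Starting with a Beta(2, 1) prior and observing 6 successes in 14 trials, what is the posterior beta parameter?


Posterior beta = prior beta + failures
Failures = 14 - 6 = 8
beta_post = 1 + 8 = 9

9


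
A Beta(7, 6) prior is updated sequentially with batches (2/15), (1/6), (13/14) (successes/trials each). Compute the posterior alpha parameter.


Sequential conjugate updating is equivalent to a single batch update.
Total successes across all batches = 16
alpha_posterior = alpha_prior + total_successes = 7 + 16
= 23

23


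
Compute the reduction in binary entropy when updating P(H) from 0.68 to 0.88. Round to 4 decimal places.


H_before = -p*log2(p) - (1-p)*log2(1-p) for p=0.68: 0.9044
H_after for p=0.88: 0.5294
Reduction = 0.9044 - 0.5294 = 0.375

0.375


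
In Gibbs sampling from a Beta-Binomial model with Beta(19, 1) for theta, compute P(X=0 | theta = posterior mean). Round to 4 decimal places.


Posterior mean = alpha/(alpha+beta) = 19/20 = 0.95
P(X=0|theta=mean) = 1 - theta = 0.05

0.05


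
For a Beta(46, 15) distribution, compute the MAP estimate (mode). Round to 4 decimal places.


MAP = mode = (a-1)/(a+b-2)
= (46-1)/(46+15-2)
= 45/59 = 0.7627

0.7627


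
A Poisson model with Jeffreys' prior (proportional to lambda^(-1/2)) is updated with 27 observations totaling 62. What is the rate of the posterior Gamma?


Posterior = Gamma(0.5 + S, n)
= Gamma(0.5 + 62, 27)
Posterior rate = 0 + n = 27

27.0


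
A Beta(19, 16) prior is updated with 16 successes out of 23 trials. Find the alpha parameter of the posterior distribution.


In the Beta-Binomial conjugate update:
alpha_post = alpha_prior + successes
= 19 + 16
= 35

35


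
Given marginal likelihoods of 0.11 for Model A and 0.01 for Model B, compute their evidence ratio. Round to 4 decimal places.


Ratio = ML(A) / ML(B) = 0.11/0.01
= 11.0

11.0


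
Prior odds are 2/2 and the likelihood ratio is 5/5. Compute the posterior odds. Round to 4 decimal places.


Posterior odds = prior odds * likelihood ratio
= (2/2) * (5/5)
= 10 / 10
= 1.0

1.0


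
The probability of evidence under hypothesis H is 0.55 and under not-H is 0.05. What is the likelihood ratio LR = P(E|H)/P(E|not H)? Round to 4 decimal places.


LR = 0.55 / 0.05
= 11.0

11.0


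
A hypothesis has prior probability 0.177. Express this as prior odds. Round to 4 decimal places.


Odds = P(H) / P(not H) = 0.177 / 0.823
= 0.2151

0.2151


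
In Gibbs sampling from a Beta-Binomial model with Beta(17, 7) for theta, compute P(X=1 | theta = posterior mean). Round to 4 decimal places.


Posterior mean = alpha/(alpha+beta) = 17/24 = 0.7083
P(X=1|theta=mean) = theta = 0.7083

0.7083


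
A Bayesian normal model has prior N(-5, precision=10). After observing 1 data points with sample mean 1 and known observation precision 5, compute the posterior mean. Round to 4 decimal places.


Posterior mean = (prior_precision * prior_mean + n * data_precision * data_mean) / (prior_precision + n * data_precision)
Numerator = 10*-5 + 1*5*1 = -45
Denominator = 10 + 1*5 = 15
Posterior mean = -3.0

-3.0


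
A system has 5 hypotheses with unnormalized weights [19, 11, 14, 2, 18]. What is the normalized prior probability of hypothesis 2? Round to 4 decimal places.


The normalized prior is the weight divided by the total.
Total weight = 64
P(H2) = 11 / 64 = 0.1719

0.1719


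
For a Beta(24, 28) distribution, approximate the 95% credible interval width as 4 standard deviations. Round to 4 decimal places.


Variance of Beta(a,b) = ab / ((a+b)^2 * (a+b+1))
= 24*28 / ((52)^2 * 53)
= 0.0047
SD = sqrt(0.0047) = 0.0685
Width = 4 * SD = 0.2739

0.2739


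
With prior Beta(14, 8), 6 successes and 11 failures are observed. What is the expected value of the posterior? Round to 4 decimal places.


Posterior = Beta(20, 19)
E[theta] = alpha/(alpha+beta)
= 20/39 = 0.5128

0.5128


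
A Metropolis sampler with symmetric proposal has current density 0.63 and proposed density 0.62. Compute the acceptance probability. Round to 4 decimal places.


For symmetric proposals, acceptance = min(1, pi(x*)/pi(x))
= min(1, 0.62/0.63)
= min(1, 0.9841) = 0.9841

0.9841


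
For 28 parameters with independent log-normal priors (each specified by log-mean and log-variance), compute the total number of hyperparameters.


A log-normal prior has 2 hyperparameters per parameter.
Total = 28 * 2 = 56

56


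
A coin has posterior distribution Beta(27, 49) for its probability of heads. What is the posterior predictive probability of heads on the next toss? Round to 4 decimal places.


Posterior predictive = E[theta] = alpha/(alpha+beta)
= 27/76
= 0.3553

0.3553


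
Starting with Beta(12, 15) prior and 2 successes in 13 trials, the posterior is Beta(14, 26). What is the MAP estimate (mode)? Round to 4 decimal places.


The mode of Beta(a, b) when a > 1 and b > 1 is (a-1)/(a+b-2)
= (14 - 1) / (14 + 26 - 2)
= 13 / 38
= 0.3421

0.3421


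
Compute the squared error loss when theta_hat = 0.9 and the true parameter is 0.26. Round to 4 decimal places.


L = (theta_hat - theta_true)^2
= (0.9 - 0.26)^2
= 0.64^2 = 0.4096

0.4096


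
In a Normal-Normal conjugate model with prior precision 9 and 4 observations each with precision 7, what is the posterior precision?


Posterior precision = prior precision + n * observation precision
= 9 + 4 * 7
= 9 + 28 = 37

37


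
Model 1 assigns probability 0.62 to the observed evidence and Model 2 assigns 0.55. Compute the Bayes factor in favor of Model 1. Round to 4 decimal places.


BF = P(data|M1) / P(data|M2)
= 0.62 / 0.55 = 1.1273

1.1273


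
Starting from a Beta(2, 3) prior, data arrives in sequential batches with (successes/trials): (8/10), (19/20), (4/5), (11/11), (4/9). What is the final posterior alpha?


In sequential Bayesian updating, we sum all successes.
Total successes = 46
Final alpha = 2 + 46 = 48

48


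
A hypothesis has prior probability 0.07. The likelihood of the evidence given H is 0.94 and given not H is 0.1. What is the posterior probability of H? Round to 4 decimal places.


Using Bayes' theorem:
P(E) = 0.07 * 0.94 + 0.93 * 0.1
P(E) = 0.1588
P(H|E) = (0.07 * 0.94) / 0.1588 = 0.4144

0.4144


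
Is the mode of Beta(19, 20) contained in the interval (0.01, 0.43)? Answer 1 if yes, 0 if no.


Mode = (a-1)/(a+b-2) = 18/37 = 0.4865
Interval: (0.01, 0.43)
Contains mode? 0

0


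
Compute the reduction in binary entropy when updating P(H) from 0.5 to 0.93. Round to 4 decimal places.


H_before = -p*log2(p) - (1-p)*log2(1-p) for p=0.5: 1.0
H_after for p=0.93: 0.3659
Reduction = 1.0 - 0.3659 = 0.6341

0.6341


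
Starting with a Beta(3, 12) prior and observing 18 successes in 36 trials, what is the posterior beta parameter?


Posterior beta = prior beta + failures
Failures = 36 - 18 = 18
beta_post = 12 + 18 = 30

30


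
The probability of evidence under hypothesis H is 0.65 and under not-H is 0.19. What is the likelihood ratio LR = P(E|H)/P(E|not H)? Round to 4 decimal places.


LR = 0.65 / 0.19
= 3.4211

3.4211


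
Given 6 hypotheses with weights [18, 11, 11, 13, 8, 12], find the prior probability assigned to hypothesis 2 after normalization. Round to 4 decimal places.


To normalize, divide each weight by the sum of all weights.
Sum = 73
Prior(H2) = 11/73 = 0.1507

0.1507


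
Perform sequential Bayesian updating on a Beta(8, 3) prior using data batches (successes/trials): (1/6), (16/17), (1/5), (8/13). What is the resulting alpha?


Accumulate successes: 26
Posterior alpha = prior alpha + sum of successes
= 8 + 26 = 34

34


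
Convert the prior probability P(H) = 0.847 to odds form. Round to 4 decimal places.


P(not H) = 1 - 0.847 = 0.153
Odds = 0.847 / 0.153 = 5.5359

5.5359


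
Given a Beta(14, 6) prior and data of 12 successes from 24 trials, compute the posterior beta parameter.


Number of failures = 24 - 12 = 12
Posterior beta = 6 + 12 = 18

18


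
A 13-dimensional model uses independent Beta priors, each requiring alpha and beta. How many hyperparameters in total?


Per parameter: 2 (alpha and beta).
Total = 13 * 2 = 26

26


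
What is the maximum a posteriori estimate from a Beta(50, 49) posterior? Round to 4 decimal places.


The MAP estimate equals the mode of the distribution.
Mode of Beta(a,b) = (a-1)/(a+b-2)
= 49/97
= 0.5052

0.5052


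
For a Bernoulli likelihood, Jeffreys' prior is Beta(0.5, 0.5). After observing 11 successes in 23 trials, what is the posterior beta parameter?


Jeffreys' prior for Bernoulli is Beta(0.5, 0.5).
Posterior is Beta(0.5 + k, 0.5 + n - k).
Posterior beta = 0.5 + (n - k) = 0.5 + 12 = 12.5

12.5


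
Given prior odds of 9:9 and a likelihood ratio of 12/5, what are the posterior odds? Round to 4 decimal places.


Posterior odds = prior odds * LR
Prior odds = 9/9 = 1.0
LR = 12/5 = 2.4
Posterior odds = 1.0 * 2.4 = 2.4

2.4


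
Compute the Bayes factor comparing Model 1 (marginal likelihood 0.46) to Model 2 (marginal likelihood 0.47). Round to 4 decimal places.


BF12 = marginal likelihood of M1 / marginal likelihood of M2
= 0.46/0.47
= 0.9787

0.9787


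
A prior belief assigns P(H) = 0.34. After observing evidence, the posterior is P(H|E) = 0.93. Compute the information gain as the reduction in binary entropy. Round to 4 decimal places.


H(prior) = -0.34*log2(0.34) - 0.66*log2(0.66)
= 0.9248
H(post) = -0.93*log2(0.93) - 0.07*log2(0.07)
= 0.3659
IG = 0.9248 - 0.3659 = 0.5589

0.5589


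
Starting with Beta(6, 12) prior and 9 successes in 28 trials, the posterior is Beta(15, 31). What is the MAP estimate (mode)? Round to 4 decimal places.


The mode of Beta(a, b) when a > 1 and b > 1 is (a-1)/(a+b-2)
= (15 - 1) / (15 + 31 - 2)
= 14 / 44
= 0.3182

0.3182


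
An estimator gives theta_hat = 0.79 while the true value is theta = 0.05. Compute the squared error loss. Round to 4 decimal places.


The squared error loss is (theta_hat - theta)^2
= (0.79 - 0.05)^2
= (0.74)^2 = 0.5476

0.5476


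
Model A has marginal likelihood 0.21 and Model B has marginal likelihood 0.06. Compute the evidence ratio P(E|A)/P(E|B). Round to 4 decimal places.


Evidence ratio = P(E|A) / P(E|B)
= 0.21 / 0.06
= 3.5

3.5


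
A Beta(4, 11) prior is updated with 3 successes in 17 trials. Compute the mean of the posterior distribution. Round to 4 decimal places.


After update: Beta(7, 25)
Mean = 7 / (7 + 25) = 7 / 32
= 0.2188

0.2188


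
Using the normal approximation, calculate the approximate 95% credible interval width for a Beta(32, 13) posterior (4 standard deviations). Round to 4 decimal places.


Var(Beta) = 32*13/(45^2 * 46) = 0.0045
SD = 0.0668
Width ~ 4*SD = 0.2673

0.2673


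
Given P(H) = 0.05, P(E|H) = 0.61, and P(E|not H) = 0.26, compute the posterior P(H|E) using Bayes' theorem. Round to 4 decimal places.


By Bayes' theorem: P(H|E) = P(E|H)*P(H) / P(E)
P(E) = P(E|H)*P(H) + P(E|not H)*P(not H)
P(E) = 0.61*0.05 + 0.26*0.95 = 0.2775
P(H|E) = 0.61*0.05 / 0.2775 = 0.1099

0.1099


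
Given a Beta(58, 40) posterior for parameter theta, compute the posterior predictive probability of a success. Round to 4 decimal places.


For a Beta-Bernoulli model, the predictive probability is the mean:
P(success) = 58/(58+40) = 58/98 = 0.5918

0.5918


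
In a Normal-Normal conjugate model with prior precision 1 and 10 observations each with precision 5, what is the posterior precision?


Posterior precision = prior precision + n * observation precision
= 1 + 10 * 5
= 1 + 50 = 51

51


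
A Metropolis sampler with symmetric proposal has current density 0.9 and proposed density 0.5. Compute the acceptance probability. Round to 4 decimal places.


For symmetric proposals, acceptance = min(1, pi(x*)/pi(x))
= min(1, 0.5/0.9)
= min(1, 0.5556) = 0.5556

0.5556


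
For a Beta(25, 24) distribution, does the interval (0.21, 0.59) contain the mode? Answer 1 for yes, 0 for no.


Mode of Beta(a,b) = (a-1)/(a+b-2)
= (25-1)/(25+24-2) = 0.5106
Check: 0.21 <= 0.5106 <= 0.59?
Result: 1

1


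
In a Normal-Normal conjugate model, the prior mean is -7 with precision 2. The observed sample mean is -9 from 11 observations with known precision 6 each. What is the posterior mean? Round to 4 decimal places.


Posterior precision = tau0 + n*tau = 2 + 11*6 = 68
Posterior mean = (tau0*mu0 + n*tau*xbar) / posterior_precision
= (2*-7 + 11*6*-9) / 68
= -608 / 68 = -8.9412

-8.9412


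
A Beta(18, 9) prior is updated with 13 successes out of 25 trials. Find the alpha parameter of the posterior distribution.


In the Beta-Binomial conjugate update:
alpha_post = alpha_prior + successes
= 18 + 13
= 31

31


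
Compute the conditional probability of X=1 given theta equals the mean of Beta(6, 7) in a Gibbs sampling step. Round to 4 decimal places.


Mean of Beta(6, 7) = 0.4615
P(X=1 | theta=0.4615) = 0.4615

0.4615


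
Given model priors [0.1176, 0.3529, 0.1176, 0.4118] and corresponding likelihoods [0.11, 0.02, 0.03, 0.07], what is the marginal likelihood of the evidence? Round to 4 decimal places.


P(E) = sum_i P(M_i) P(E|M_i)
= 0.0129 + 0.0071 + 0.0035 + 0.0288
= 0.0523

0.0523


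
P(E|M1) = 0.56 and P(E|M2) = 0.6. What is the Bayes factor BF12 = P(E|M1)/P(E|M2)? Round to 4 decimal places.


Bayes factor BF12 = P(E|M1) / P(E|M2)
= 0.56 / 0.6
= 0.9333

0.9333


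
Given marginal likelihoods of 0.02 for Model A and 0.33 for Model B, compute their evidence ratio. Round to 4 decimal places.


Ratio = ML(A) / ML(B) = 0.02/0.33
= 0.0606

0.0606


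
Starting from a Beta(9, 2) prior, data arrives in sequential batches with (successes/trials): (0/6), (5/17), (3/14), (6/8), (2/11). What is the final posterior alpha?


In sequential Bayesian updating, we sum all successes.
Total successes = 16
Final alpha = 9 + 16 = 25

25


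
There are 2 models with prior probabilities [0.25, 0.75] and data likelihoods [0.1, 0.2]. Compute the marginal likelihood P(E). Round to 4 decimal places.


P(E) = sum over models of P(M_i) * P(E|M_i)
= 0.25*0.1 + 0.75*0.2
= 0.175

0.175


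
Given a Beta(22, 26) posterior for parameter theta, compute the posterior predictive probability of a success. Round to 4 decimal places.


For a Beta-Bernoulli model, the predictive probability is the mean:
P(success) = 22/(22+26) = 22/48 = 0.4583

0.4583


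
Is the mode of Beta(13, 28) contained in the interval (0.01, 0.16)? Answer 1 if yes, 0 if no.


Mode = (a-1)/(a+b-2) = 12/39 = 0.3077
Interval: (0.01, 0.16)
Contains mode? 0

0


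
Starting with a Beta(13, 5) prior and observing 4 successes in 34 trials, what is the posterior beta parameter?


Posterior beta = prior beta + failures
Failures = 34 - 4 = 30
beta_post = 5 + 30 = 35

35


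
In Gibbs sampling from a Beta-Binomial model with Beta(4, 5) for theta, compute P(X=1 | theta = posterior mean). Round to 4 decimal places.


Posterior mean = alpha/(alpha+beta) = 4/9 = 0.4444
P(X=1|theta=mean) = theta = 0.4444

0.4444


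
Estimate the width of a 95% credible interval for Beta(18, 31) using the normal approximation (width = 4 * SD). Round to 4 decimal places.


For Beta(a,b): Var = ab/((a+b)^2(a+b+1))
Var = 0.0046, SD = 0.0682
Approximate 95% CI width = 4 * 0.0682 = 0.2727

0.2727


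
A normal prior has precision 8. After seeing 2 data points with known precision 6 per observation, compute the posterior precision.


In the conjugate normal model, precisions add:
tau_posterior = tau_prior + n * tau_data
= 8 + 2*6 = 20

20


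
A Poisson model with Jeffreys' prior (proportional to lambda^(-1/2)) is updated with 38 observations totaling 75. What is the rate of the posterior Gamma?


Posterior = Gamma(0.5 + S, n)
= Gamma(0.5 + 75, 38)
Posterior rate = 0 + n = 38

38.0


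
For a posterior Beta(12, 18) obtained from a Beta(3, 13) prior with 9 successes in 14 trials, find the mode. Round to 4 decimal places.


Mode = (alpha - 1) / (alpha + beta - 2)
= 11 / 28
= 0.3929

0.3929


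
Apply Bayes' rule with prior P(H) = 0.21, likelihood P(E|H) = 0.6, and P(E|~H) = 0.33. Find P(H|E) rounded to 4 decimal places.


Step 1: Compute marginal P(E) = P(E|H)P(H) + P(E|~H)P(~H)
= 0.6*0.21 + 0.33*0.79 = 0.3867
Step 2: P(H|E) = P(E|H)P(H)/P(E) = 0.126/0.3867
= 0.3258

0.3258


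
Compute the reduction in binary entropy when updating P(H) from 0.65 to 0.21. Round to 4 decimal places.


H_before = -p*log2(p) - (1-p)*log2(1-p) for p=0.65: 0.9341
H_after for p=0.21: 0.7415
Reduction = 0.9341 - 0.7415 = 0.1926

0.1926


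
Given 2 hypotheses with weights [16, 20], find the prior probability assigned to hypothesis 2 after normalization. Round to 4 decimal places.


To normalize, divide each weight by the sum of all weights.
Sum = 36
Prior(H2) = 20/36 = 0.5556

0.5556


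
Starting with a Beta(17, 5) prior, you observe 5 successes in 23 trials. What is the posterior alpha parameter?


For a Beta-Binomial conjugate model:
Posterior alpha = prior alpha + number of successes
= 17 + 5 = 22

22


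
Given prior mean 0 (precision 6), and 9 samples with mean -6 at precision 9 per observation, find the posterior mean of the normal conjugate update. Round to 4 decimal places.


The posterior mean is a precision-weighted average of prior and data.
Post. prec. = 6 + 81 = 87
Post. mean = (0 + -486)/87 = -486/87 = -5.5862

-5.5862


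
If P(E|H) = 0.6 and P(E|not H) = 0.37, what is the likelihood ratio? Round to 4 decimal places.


Likelihood ratio = P(E|H) / P(E|not H)
= 0.6 / 0.37
= 1.6216

1.6216


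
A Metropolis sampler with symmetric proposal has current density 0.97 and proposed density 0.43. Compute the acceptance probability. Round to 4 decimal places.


For symmetric proposals, acceptance = min(1, pi(x*)/pi(x))
= min(1, 0.43/0.97)
= min(1, 0.4433) = 0.4433

0.4433


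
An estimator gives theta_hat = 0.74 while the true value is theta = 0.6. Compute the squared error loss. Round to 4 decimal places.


The squared error loss is (theta_hat - theta)^2
= (0.74 - 0.6)^2
= (0.14)^2 = 0.0196

0.0196


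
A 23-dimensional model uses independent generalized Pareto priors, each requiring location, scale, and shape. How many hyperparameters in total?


Per parameter: 3 (location, scale, and shape).
Total = 23 * 3 = 69

69


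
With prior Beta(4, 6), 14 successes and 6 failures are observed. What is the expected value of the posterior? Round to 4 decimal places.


Posterior = Beta(18, 12)
E[theta] = alpha/(alpha+beta)
= 18/30 = 0.6

0.6


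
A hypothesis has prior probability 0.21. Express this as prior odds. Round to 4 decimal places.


Odds = P(H) / P(not H) = 0.21 / 0.79
= 0.2658

0.2658


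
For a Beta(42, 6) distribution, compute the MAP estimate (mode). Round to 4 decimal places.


MAP = mode = (a-1)/(a+b-2)
= (42-1)/(42+6-2)
= 41/46 = 0.8913

0.8913


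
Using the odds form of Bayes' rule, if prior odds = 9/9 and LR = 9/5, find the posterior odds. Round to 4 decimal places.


Bayes' rule in odds form: posterior odds = prior odds * LR
= (9 * 9) / (9 * 5)
= 81/45 = 1.8

1.8


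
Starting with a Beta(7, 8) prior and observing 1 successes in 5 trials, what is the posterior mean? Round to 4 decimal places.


Posterior parameters: alpha = 7 + 1 = 8
beta = 8 + 4 = 12
Posterior mean = alpha / (alpha + beta) = 8 / 20
= 0.4

0.4


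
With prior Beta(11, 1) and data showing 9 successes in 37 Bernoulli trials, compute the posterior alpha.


Conjugate update: alpha_posterior = alpha_prior + k
= 11 + 9 = 20

20


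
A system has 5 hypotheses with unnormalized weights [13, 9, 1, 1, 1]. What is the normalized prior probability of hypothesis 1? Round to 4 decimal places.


The normalized prior is the weight divided by the total.
Total weight = 25
P(H1) = 13 / 25 = 0.52

0.52


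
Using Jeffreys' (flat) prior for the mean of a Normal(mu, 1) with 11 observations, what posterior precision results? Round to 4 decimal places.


Flat prior means prior precision is 0.
Posterior precision = n / sigma^2 = 11/1 = 11.0

11.0


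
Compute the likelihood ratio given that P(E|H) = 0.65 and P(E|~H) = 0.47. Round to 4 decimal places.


LR = P(E|H) / P(E|~H)
= 0.65 / 0.47 = 1.383

1.383


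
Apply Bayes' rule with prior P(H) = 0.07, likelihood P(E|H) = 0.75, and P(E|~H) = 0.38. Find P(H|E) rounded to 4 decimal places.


Step 1: Compute marginal P(E) = P(E|H)P(H) + P(E|~H)P(~H)
= 0.75*0.07 + 0.38*0.93 = 0.4059
Step 2: P(H|E) = P(E|H)P(H)/P(E) = 0.0525/0.4059
= 0.1293

0.1293


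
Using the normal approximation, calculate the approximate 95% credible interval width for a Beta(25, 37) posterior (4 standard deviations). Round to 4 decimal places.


Var(Beta) = 25*37/(62^2 * 63) = 0.0038
SD = 0.0618
Width ~ 4*SD = 0.2472

0.2472


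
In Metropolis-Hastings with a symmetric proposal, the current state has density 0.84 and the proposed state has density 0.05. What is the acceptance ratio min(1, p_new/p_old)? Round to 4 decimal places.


Ratio = p_new / p_old = 0.05 / 0.84 = 0.0595
Acceptance = min(1, 0.0595) = 0.0595

0.0595


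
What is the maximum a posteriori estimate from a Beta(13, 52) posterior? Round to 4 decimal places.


The MAP estimate equals the mode of the distribution.
Mode of Beta(a,b) = (a-1)/(a+b-2)
= 12/63
= 0.1905

0.1905


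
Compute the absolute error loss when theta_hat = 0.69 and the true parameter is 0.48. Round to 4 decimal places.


L = |theta_hat - theta_true|
= |0.69 - 0.48| = 0.21

0.21


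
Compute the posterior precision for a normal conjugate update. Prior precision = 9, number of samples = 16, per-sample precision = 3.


tau_post = tau_0 + n * tau
= 9 + 16 * 3 = 57

57


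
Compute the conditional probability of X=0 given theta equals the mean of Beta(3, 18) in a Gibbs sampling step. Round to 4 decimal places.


Mean of Beta(3, 18) = 0.1429
P(X=0 | theta=0.1429) = 0.8571

0.8571


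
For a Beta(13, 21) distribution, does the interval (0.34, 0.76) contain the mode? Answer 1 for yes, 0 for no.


Mode of Beta(a,b) = (a-1)/(a+b-2)
= (13-1)/(13+21-2) = 0.375
Check: 0.34 <= 0.375 <= 0.76?
Result: 1

1


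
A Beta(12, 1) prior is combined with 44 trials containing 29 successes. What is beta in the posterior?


In conjugate updating:
beta_posterior = beta_prior + (n - k)
= 1 + (44 - 29)
= 1 + 15 = 16

16


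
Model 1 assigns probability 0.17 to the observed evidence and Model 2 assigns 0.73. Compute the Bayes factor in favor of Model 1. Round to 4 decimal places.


BF = P(data|M1) / P(data|M2)
= 0.17 / 0.73 = 0.2329

0.2329


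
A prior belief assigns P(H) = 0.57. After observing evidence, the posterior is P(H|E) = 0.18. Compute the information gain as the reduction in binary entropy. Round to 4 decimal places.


H(prior) = -0.57*log2(0.57) - 0.43*log2(0.43)
= 0.9858
H(post) = -0.18*log2(0.18) - 0.82*log2(0.82)
= 0.6801
IG = 0.9858 - 0.6801 = 0.3057

0.3057


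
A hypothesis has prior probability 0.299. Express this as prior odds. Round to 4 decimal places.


Odds = P(H) / P(not H) = 0.299 / 0.701
= 0.4265

0.4265


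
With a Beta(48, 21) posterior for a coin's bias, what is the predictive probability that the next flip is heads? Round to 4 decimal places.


The predictive probability equals the posterior mean.
P(next = heads) = alpha / (alpha + beta)
= 48 / 69 = 0.6957

0.6957


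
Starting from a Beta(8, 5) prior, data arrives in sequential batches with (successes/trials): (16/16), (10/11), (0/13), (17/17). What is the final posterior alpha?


In sequential Bayesian updating, we sum all successes.
Total successes = 43
Final alpha = 8 + 43 = 51

51


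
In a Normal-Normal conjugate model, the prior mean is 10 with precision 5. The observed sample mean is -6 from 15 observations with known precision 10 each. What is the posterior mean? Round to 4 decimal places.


Posterior precision = tau0 + n*tau = 5 + 15*10 = 155
Posterior mean = (tau0*mu0 + n*tau*xbar) / posterior_precision
= (5*10 + 15*10*-6) / 155
= -850 / 155 = -5.4839

-5.4839


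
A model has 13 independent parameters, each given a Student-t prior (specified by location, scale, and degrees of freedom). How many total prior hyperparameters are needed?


Each Student-t prior needs 3 hyperparameters (location, scale, and degrees of freedom).
Total = 3 * 13 = 39

39


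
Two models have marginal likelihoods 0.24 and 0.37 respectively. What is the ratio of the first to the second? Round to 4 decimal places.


Evidence ratio = 0.24 / 0.37
= 0.6486

0.6486


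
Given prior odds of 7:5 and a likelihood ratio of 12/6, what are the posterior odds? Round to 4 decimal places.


Posterior odds = prior odds * LR
Prior odds = 7/5 = 1.4
LR = 12/6 = 2.0
Posterior odds = 1.4 * 2.0 = 2.8

2.8


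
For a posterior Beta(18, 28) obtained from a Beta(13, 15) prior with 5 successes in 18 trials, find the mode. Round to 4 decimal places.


Mode = (alpha - 1) / (alpha + beta - 2)
= 17 / 44
= 0.3864

0.3864


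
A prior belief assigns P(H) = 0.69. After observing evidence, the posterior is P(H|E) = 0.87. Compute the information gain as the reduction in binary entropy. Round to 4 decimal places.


H(prior) = -0.69*log2(0.69) - 0.31*log2(0.31)
= 0.8932
H(post) = -0.87*log2(0.87) - 0.13*log2(0.13)
= 0.5574
IG = 0.8932 - 0.5574 = 0.3357

0.3357


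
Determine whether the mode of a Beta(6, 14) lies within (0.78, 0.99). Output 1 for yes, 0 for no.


First find the mode: (a-1)/(a+b-2) = 0.2778
Is 0.2778 in (0.78, 0.99)? 0

0


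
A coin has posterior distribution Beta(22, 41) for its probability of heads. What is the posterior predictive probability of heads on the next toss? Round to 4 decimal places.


Posterior predictive = E[theta] = alpha/(alpha+beta)
= 22/63
= 0.3492

0.3492


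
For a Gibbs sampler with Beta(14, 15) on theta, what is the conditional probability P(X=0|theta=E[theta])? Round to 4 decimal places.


E[theta] = 14/(14+15) = 0.4828
P(X=0|theta) = 1 - theta = 0.5172

0.5172


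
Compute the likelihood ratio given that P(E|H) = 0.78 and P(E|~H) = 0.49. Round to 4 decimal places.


LR = P(E|H) / P(E|~H)
= 0.78 / 0.49 = 1.5918

1.5918


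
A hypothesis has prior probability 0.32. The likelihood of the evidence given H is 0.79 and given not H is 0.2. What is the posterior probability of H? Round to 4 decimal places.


Using Bayes' theorem:
P(E) = 0.32 * 0.79 + 0.68 * 0.2
P(E) = 0.3888
P(H|E) = (0.32 * 0.79) / 0.3888 = 0.6502

0.6502


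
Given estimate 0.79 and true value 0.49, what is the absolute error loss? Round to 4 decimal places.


Absolute error = |estimate - true|
= |0.3| = 0.3

0.3


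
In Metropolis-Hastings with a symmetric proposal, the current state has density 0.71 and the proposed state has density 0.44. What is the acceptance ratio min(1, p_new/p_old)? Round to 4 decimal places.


Ratio = p_new / p_old = 0.44 / 0.71 = 0.6197
Acceptance = min(1, 0.6197) = 0.6197

0.6197


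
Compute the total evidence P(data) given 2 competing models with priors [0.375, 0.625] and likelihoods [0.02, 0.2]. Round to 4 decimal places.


Marginal likelihood = sum P(model_i) * P(data|model_i)
Model 1: 0.375 * 0.02 = 0.0075
Model 2: 0.625 * 0.2 = 0.125
Total = 0.1325

0.1325
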